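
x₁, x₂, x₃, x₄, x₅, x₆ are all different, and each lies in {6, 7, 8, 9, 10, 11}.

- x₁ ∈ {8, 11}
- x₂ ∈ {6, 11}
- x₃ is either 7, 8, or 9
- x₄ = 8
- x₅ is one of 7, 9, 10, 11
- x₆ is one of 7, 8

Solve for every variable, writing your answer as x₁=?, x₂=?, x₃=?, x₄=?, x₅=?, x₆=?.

x₄'s domain is down to {8}, so x₄ = 8. Strike 8 from x₁, x₃, x₆.
x₆ must be 7 (only option left). Remove 7 from x₃, x₅.
That leaves x₁ = 11. Remove 11 from x₂, x₅.
x₂ must be 6 (only option left).
That leaves x₃ = 9. Remove 9 from x₅.
x₅'s domain is down to {10}, so x₅ = 10.

x₁=11, x₂=6, x₃=9, x₄=8, x₅=10, x₆=7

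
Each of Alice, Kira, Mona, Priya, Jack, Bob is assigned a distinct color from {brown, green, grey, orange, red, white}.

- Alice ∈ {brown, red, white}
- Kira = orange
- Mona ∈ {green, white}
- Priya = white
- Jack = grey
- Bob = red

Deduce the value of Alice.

Kira's domain is down to {orange}, so Kira = orange.
That leaves Priya = white. So Alice, Mona can't be white.
That leaves Jack = grey.
Bob must be red (only option left). So Alice can't be red.
So Alice = brown.

brown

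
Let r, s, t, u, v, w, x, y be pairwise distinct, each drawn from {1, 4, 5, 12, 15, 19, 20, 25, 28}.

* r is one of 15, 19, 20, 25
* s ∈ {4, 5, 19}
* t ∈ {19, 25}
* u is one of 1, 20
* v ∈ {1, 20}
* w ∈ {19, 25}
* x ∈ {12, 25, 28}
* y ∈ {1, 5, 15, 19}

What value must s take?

t and w between them cover only {19, 25} — a naked pair. Remove those values from r, s, x, y.
u and v share exactly the 2 values {1, 20}; by pigeonhole those values go to them, so strike 1, 20 from r, y.
r's domain is down to {15}, so r = 15. Strike 15 from y.
That leaves y = 5. Remove 5 from s.
So s = 4.

4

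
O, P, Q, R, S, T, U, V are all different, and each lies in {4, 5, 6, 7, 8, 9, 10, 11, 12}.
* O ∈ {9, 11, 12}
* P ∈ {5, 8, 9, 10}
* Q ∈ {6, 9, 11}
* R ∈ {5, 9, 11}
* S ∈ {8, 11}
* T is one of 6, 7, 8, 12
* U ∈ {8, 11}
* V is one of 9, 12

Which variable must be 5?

R

Among the 8 variables, 7 fits only T (and all 8 values in {5, 6, 7, 8, 9, 10, 11, 12} must be used), so T = 7.
The 7 still-open variables draw from only 7 values {5, 6, 8, 9, 10, 11, 12}, so each is used; only Q can be 6, hence Q = 6.
Among the 6 still-open variables, 10 fits only P (and all 6 values in {5, 8, 9, 10, 11, 12} must be used), so P = 10.
Among the 5 still-open variables, 5 fits only R (and all 5 values in {5, 8, 9, 11, 12} must be used), so R = 5.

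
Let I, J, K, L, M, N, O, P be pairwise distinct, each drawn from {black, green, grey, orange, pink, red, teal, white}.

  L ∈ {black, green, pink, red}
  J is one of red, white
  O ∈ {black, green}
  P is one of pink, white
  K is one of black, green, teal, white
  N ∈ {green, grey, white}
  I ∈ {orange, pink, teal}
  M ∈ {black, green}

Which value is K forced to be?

Among the 8 variables, grey fits only N (and all 8 values in {black, green, grey, orange, pink, red, teal, white} must be used), so N = grey.
Among the 7 still-open variables, orange fits only I (and all 7 values in {black, green, orange, pink, red, teal, white} must be used), so I = orange.
The 6 still-open variables draw from only 6 values {black, green, pink, red, teal, white}, so each is used; only K can be teal, hence K = teal.

teal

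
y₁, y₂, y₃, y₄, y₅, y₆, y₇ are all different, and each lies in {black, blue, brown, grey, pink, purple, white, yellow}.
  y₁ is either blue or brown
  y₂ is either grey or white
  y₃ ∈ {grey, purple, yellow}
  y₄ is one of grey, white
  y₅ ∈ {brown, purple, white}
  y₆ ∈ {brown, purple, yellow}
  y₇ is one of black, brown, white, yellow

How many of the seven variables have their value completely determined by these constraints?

2

Among the 7 variables, black fits only y₇ (and all 7 values in {black, blue, brown, grey, purple, white, yellow} must be used), so y₇ = black.
Among the 6 still-open variables, blue fits only y₁ (and all 6 values in {blue, brown, grey, purple, white, yellow} must be used), so y₁ = blue.
The 2 variables y₂ and y₄ are confined to {grey, white}, which locks those values in; drop them from y₃, y₅.
Determined: y₁=blue, y₇=black. The other variables each still have more than one consistent value. That makes 2.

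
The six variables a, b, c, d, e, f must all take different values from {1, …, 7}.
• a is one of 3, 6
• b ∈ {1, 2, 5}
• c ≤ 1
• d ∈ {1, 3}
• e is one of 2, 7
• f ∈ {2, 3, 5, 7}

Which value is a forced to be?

c has just one choice, so c = 1. Strike 1 from b, d.
d must be 3 (only option left). Eliminate 3 elsewhere: a, f.
So a = 6.

6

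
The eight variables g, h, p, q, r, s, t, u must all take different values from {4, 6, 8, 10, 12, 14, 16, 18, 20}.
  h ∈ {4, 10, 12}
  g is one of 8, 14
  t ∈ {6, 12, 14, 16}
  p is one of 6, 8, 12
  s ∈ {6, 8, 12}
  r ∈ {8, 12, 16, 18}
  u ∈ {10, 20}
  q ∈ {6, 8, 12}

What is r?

18

p, q, s between them cover only {6, 8, 12} — a naked triple. Remove those values from g, h, r, t.
g has just one choice, so g = 14. Strike 14 from t.
That leaves t = 16. Strike 16 from r.
So r = 18.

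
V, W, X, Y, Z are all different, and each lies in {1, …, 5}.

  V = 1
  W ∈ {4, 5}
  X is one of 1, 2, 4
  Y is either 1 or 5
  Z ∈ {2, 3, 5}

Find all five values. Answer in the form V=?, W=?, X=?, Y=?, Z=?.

V's domain is down to {1}, so V = 1. Remove 1 from X, Y.
Y's domain is down to {5}, so Y = 5. So W, Z can't be 5.
W's domain is down to {4}, so W = 4. Remove 4 from X.
That leaves X = 2. Strike 2 from Z.
Z must be 3 (only option left).

V=1, W=4, X=2, Y=5, Z=3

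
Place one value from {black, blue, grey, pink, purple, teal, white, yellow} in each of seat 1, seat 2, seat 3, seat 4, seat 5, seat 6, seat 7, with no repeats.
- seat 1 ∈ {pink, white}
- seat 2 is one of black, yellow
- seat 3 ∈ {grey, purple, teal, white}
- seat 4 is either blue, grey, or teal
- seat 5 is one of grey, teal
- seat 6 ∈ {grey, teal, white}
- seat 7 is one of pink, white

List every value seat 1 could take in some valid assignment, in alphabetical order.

pink, white

seat 1 and seat 7 between them cover only {pink, white} — a naked pair. Remove those values from seat 3, seat 6.
The 2 variables seat 5 and seat 6 are confined to {grey, teal}, which locks those values in; drop them from seat 3, seat 4.
That leaves seat 3 = purple.
That leaves seat 4 = blue.
No further eliminations apply; seat 1 can still be any of pink, white.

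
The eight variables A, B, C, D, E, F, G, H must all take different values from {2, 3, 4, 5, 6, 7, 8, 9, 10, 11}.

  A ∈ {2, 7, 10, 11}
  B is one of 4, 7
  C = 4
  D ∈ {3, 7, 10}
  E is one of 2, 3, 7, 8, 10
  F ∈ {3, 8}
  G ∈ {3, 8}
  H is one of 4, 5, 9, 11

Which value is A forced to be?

C must be 4 (only option left). Strike 4 from B, H.
B must be 7 (only option left). Strike 7 from A, D, E.
The 2 variables F and G are confined to {3, 8}, which locks those values in; drop them from D, E.
D must be 10 (only option left). Eliminate 10 elsewhere: A, E.
E's domain is down to {2}, so E = 2. Strike 2 from A.
So A = 11.

11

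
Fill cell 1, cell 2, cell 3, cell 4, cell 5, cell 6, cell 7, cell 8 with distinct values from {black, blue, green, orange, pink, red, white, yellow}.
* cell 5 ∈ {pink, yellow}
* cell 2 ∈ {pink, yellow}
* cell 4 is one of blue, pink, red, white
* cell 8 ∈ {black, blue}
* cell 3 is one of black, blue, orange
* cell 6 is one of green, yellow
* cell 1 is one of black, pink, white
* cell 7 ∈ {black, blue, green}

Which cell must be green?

The 8 variables draw from only 8 values {black, blue, green, orange, pink, red, white, yellow}, so each is used; only cell 3 can be orange, hence cell 3 = orange.
The 7 still-open variables together cover exactly {black, blue, green, pink, red, white, yellow} — 7 values for 7 variables — and red appears only in cell 4's list, so cell 4 = red.
The 6 still-open variables draw from only 6 values {black, blue, green, pink, white, yellow}, so each is used; only cell 1 can be white, hence cell 1 = white.
cell 2 and cell 5 share exactly the 2 values {pink, yellow}; by pigeonhole those values go to them, so strike pink, yellow from cell 6.
So green goes to cell 6.

cell 6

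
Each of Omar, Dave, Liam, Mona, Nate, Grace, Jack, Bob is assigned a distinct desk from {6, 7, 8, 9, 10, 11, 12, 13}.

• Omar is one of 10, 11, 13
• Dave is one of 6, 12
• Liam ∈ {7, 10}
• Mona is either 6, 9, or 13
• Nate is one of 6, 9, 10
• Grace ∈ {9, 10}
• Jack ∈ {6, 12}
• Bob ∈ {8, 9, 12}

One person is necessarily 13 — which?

Mona

The 8 variables draw from only 8 values {6, 7, 8, 9, 10, 11, 12, 13}, so each is used; only Liam can be 7, hence Liam = 7.
Among the 7 still-open variables, 8 fits only Bob (and all 7 values in {6, 8, 9, 10, 11, 12, 13} must be used), so Bob = 8.
The 6 still-open variables draw from only 6 values {6, 9, 10, 11, 12, 13}, so each is used; only Omar can be 11, hence Omar = 11.
Among the 5 still-open variables, 13 fits only Mona (and all 5 values in {6, 9, 10, 12, 13} must be used), so Mona = 13.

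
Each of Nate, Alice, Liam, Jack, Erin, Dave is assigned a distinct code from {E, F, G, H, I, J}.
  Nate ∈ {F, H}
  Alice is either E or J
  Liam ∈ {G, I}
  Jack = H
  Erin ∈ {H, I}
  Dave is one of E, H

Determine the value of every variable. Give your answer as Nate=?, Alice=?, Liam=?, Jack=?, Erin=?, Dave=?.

Jack's domain is down to {H}, so Jack = H. Remove H from Nate, Erin, Dave.
Erin must be I (only option left). Strike I from Liam.
Dave must be E (only option left). Remove E from Alice.
Nate has just one choice, so Nate = F.
Alice must be J (only option left).
That leaves Liam = G.

Nate=F, Alice=J, Liam=G, Jack=H, Erin=I, Dave=E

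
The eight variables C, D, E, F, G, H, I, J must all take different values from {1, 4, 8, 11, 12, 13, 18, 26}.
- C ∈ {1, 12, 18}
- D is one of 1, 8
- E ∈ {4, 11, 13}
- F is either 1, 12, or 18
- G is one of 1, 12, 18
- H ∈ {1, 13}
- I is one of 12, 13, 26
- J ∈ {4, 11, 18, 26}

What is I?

The 8 variables draw from only 8 values {1, 4, 8, 11, 12, 13, 18, 26}, so each is used; only D can be 8, hence D = 8.
C, F, G share exactly the 3 values {1, 12, 18}; by pigeonhole those values go to them, so strike 1, 12, 18 from H, I, J.
H must be 13 (only option left). Eliminate 13 elsewhere: E, I.
So I = 26.

26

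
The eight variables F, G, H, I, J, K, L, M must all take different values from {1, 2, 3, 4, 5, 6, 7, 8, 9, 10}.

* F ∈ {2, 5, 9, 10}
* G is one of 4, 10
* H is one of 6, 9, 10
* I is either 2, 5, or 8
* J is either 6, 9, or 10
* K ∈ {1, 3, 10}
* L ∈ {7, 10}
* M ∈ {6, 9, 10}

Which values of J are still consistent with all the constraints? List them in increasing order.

6, 9, 10

H, J, M between them cover only {6, 9, 10} — a naked triple. Remove those values from F, G, K, L.
G's domain is down to {4}, so G = 4.
L's domain is down to {7}, so L = 7.
No further eliminations apply; J can still be any of 6, 9, 10.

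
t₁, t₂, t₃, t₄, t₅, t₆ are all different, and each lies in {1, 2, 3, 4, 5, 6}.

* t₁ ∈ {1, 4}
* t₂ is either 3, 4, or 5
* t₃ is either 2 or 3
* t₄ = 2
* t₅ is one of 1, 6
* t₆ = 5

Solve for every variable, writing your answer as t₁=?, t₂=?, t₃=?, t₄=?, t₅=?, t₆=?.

t₄'s domain is down to {2}, so t₄ = 2. So t₃ can't be 2.
t₆ has just one choice, so t₆ = 5. Strike 5 from t₂.
That leaves t₃ = 3. Remove 3 from t₂.
t₂ has just one choice, so t₂ = 4. Eliminate 4 elsewhere: t₁.
t₁ has just one choice, so t₁ = 1. Strike 1 from t₅.
t₅ must be 6 (only option left).

t₁=1, t₂=4, t₃=3, t₄=2, t₅=6, t₆=5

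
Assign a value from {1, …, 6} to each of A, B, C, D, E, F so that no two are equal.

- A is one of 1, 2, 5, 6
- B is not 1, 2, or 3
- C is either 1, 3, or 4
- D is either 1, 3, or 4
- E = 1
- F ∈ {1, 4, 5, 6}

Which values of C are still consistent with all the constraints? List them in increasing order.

E has just one choice, so E = 1. So A, C, D, F can't be 1.
The 5 still-open variables draw from only 5 values {2, 3, 4, 5, 6}, so each is used; only A can be 2, hence A = 2.
C and D between them cover only {3, 4} — a naked pair. Remove those values from B, F.
No further eliminations apply; C can still be any of 3, 4.

3, 4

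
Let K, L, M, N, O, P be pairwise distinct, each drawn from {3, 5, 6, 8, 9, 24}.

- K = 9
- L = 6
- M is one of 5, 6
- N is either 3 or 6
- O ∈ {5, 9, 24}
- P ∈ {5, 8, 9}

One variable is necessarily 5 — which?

K must be 9 (only option left). Remove 9 from O, P.
That leaves L = 6. Strike 6 from M, N.
So 5 goes to M.

M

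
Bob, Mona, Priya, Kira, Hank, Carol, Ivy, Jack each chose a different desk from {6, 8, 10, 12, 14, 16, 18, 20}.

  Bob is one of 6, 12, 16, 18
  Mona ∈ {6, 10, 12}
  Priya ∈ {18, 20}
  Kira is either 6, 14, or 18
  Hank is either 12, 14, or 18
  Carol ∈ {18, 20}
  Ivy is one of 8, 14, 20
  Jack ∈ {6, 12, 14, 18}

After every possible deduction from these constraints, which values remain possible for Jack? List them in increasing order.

6, 12, 14

The 8 variables together cover exactly {6, 8, 10, 12, 14, 16, 18, 20} — 8 values for 8 variables — and 8 appears only in Ivy's list, so Ivy = 8.
The 7 still-open variables together cover exactly {6, 10, 12, 14, 16, 18, 20} — 7 values for 7 variables — and 10 appears only in Mona's list, so Mona = 10.
The 6 still-open variables together cover exactly {6, 12, 14, 16, 18, 20} — 6 values for 6 variables — and 16 appears only in Bob's list, so Bob = 16.
Priya and Carol share exactly the 2 values {18, 20}; by pigeonhole those values go to them, so strike 18, 20 from Kira, Hank, Jack.
No further eliminations apply; Jack can still be any of 6, 12, 14.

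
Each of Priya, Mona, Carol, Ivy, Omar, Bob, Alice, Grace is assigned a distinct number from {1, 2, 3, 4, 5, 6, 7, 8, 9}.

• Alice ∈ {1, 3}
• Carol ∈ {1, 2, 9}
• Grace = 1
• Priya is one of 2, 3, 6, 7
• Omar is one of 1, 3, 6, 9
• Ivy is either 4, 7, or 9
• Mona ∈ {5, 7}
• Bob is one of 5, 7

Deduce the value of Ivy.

Grace has just one choice, so Grace = 1. Remove 1 from Carol, Omar, Alice.
That leaves Alice = 3. Eliminate 3 elsewhere: Priya, Omar.
The 6 still-open variables draw from only 6 values {2, 4, 5, 6, 7, 9}, so each is used; only Ivy can be 4, hence Ivy = 4.

4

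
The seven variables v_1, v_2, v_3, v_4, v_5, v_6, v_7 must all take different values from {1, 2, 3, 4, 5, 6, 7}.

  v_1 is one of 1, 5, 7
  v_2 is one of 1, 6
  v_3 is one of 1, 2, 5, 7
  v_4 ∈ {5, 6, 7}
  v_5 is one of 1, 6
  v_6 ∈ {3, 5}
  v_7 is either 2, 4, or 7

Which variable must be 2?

v_3

Among the 7 variables, 3 fits only v_6 (and all 7 values in {1, 2, 3, 4, 5, 6, 7} must be used), so v_6 = 3.
Among the 6 still-open variables, 4 fits only v_7 (and all 6 values in {1, 2, 4, 5, 6, 7} must be used), so v_7 = 4.
The 5 still-open variables together cover exactly {1, 2, 5, 6, 7} — 5 values for 5 variables — and 2 appears only in v_3's list, so v_3 = 2.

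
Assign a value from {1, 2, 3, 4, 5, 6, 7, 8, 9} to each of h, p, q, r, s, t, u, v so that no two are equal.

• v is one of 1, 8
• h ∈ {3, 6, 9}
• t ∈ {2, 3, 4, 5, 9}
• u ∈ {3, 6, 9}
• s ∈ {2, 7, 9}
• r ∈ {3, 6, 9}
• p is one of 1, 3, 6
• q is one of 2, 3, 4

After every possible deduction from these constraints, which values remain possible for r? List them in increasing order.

h, r, u share exactly the 3 values {3, 6, 9}; by pigeonhole those values go to them, so strike 3, 6, 9 from p, q, s, t.
p has just one choice, so p = 1. Strike 1 from v.
That leaves v = 8.
No further eliminations apply; r can still be any of 3, 6, 9.

3, 6, 9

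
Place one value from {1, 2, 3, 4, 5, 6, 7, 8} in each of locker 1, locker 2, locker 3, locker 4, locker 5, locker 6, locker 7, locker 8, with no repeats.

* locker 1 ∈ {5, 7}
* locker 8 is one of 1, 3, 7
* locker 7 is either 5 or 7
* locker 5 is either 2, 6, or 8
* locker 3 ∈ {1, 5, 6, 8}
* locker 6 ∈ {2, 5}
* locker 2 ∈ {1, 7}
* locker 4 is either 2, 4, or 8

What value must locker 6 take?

2

The 8 variables draw from only 8 values {1, 2, 3, 4, 5, 6, 7, 8}, so each is used; only locker 8 can be 3, hence locker 8 = 3.
Among the 7 still-open variables, 4 fits only locker 4 (and all 7 values in {1, 2, 4, 5, 6, 7, 8} must be used), so locker 4 = 4.
locker 1 and locker 7 between them cover only {5, 7} — a naked pair. Remove those values from locker 2, locker 3, locker 6.
So locker 6 = 2.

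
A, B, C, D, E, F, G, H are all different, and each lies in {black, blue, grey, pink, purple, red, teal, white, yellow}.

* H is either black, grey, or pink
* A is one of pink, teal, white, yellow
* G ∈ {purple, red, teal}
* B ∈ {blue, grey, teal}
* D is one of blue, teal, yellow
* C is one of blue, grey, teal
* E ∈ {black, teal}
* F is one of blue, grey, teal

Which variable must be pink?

The 3 variables B, C, F are confined to {blue, grey, teal}, which locks those values in; drop them from A, D, E, G, H.
D has just one choice, so D = yellow. Remove yellow from A.
That leaves E = black. Remove black from H.
So pink goes to H.

H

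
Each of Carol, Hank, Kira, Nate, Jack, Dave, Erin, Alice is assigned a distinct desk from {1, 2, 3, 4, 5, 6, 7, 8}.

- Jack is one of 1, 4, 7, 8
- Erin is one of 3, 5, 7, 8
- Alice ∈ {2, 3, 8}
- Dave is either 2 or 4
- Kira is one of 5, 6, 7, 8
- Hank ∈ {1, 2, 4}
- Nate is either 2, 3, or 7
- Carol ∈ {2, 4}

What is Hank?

Among the 8 variables, 6 fits only Kira (and all 8 values in {1, 2, 3, 4, 5, 6, 7, 8} must be used), so Kira = 6.
Among the 7 still-open variables, 5 fits only Erin (and all 7 values in {1, 2, 3, 4, 5, 7, 8} must be used), so Erin = 5.
The 2 variables Carol and Dave are confined to {2, 4}, which locks those values in; drop them from Hank, Nate, Jack, Alice.
So Hank = 1.

1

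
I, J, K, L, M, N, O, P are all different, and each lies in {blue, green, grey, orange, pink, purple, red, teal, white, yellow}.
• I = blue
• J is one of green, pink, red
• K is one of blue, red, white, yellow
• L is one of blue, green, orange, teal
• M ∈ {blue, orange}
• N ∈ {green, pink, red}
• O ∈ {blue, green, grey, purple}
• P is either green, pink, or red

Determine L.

I has just one choice, so I = blue. Remove blue from K, L, M, O.
That leaves M = orange. So L can't be orange.
The 3 variables J, N, P are confined to {green, pink, red}, which locks those values in; drop them from K, L, O.
So L = teal.

teal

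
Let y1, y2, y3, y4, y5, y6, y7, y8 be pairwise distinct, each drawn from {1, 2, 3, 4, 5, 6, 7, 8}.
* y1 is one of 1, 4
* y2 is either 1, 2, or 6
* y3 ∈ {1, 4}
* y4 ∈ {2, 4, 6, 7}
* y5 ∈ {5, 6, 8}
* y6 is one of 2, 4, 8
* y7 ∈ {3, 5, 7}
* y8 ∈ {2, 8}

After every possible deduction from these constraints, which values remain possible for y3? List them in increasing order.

1, 4

Among the 8 variables, 3 fits only y7 (and all 8 values in {1, 2, 3, 4, 5, 6, 7, 8} must be used), so y7 = 3.
The 7 still-open variables together cover exactly {1, 2, 4, 5, 6, 7, 8} — 7 values for 7 variables — and 5 appears only in y5's list, so y5 = 5.
The 6 still-open variables draw from only 6 values {1, 2, 4, 6, 7, 8}, so each is used; only y4 can be 7, hence y4 = 7.
The 5 still-open variables draw from only 5 values {1, 2, 4, 6, 8}, so each is used; only y2 can be 6, hence y2 = 6.
y1 and y3 between them cover only {1, 4} — a naked pair. Remove those values from y6.
No further eliminations apply; y3 can still be any of 1, 4.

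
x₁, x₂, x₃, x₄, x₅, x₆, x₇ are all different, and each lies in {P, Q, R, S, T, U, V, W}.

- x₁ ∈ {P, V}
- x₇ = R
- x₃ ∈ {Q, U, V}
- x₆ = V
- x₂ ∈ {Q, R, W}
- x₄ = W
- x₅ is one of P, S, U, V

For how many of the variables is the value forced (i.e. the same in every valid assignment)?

x₄ has just one choice, so x₄ = W. Eliminate W elsewhere: x₂.
That leaves x₆ = V. Remove V from x₁, x₃, x₅.
That leaves x₇ = R. Remove R from x₂.
x₁ has just one choice, so x₁ = P. Strike P from x₅.
x₂ must be Q (only option left). Strike Q from x₃.
x₃ has just one choice, so x₃ = U. Eliminate U elsewhere: x₅.
That leaves x₅ = S.
Every variable is fixed: x₁=P, x₂=Q, x₃=U, x₄=W, x₅=S, x₆=V, x₇=R. That makes 7.

7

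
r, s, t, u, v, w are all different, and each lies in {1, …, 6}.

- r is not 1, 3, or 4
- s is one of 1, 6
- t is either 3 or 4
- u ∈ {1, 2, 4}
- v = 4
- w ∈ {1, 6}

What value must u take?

2

v has just one choice, so v = 4. So t, u can't be 4.
t has just one choice, so t = 3.
Among the 4 still-open variables, 5 fits only r (and all 4 values in {1, 2, 5, 6} must be used), so r = 5.
The 3 still-open variables together cover exactly {1, 2, 6} — 3 values for 3 variables — and 2 appears only in u's list, so u = 2.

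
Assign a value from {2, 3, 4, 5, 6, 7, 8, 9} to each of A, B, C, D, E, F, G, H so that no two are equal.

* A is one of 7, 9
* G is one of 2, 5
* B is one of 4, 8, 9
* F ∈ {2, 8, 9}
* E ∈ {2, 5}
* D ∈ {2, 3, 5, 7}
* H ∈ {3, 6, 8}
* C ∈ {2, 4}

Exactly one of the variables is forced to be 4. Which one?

The 8 variables together cover exactly {2, 3, 4, 5, 6, 7, 8, 9} — 8 values for 8 variables — and 6 appears only in H's list, so H = 6.
The 7 still-open variables draw from only 7 values {2, 3, 4, 5, 7, 8, 9}, so each is used; only D can be 3, hence D = 3.
Among the 6 still-open variables, 7 fits only A (and all 6 values in {2, 4, 5, 7, 8, 9} must be used), so A = 7.
The 2 variables E and G are confined to {2, 5}, which locks those values in; drop them from C, F.
So 4 goes to C.

C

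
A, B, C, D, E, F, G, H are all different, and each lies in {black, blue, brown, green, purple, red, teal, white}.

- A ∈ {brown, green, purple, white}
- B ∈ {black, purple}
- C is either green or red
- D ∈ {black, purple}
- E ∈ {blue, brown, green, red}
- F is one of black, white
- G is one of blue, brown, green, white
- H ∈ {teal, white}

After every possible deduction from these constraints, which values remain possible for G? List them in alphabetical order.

blue, brown, green

Among the 8 variables, teal fits only H (and all 8 values in {black, blue, brown, green, purple, red, teal, white} must be used), so H = teal.
B and D share exactly the 2 values {black, purple}; by pigeonhole those values go to them, so strike black, purple from A, F.
F must be white (only option left). Strike white from A, G.
No further eliminations apply; G can still be any of blue, brown, green.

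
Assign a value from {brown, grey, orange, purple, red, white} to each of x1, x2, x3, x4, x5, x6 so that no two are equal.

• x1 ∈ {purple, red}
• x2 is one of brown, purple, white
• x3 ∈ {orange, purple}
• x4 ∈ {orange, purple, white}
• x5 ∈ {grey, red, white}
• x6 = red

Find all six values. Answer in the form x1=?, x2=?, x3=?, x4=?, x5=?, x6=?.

x1=purple, x2=brown, x3=orange, x4=white, x5=grey, x6=red

x6 has just one choice, so x6 = red. So x1, x5 can't be red.
x1 has just one choice, so x1 = purple. Eliminate purple elsewhere: x2, x3, x4.
x3's domain is down to {orange}, so x3 = orange. Eliminate orange elsewhere: x4.
x4 has just one choice, so x4 = white. So x2, x5 can't be white.
x5 has just one choice, so x5 = grey.
That leaves x2 = brown.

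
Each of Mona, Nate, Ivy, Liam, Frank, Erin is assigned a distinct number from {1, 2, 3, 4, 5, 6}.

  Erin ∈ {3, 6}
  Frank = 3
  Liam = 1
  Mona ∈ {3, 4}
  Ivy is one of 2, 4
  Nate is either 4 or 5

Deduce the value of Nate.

Liam's domain is down to {1}, so Liam = 1.
Frank has just one choice, so Frank = 3. Strike 3 from Mona, Erin.
Erin has just one choice, so Erin = 6.
Mona's domain is down to {4}, so Mona = 4. Remove 4 from Nate, Ivy.
So Nate = 5.

5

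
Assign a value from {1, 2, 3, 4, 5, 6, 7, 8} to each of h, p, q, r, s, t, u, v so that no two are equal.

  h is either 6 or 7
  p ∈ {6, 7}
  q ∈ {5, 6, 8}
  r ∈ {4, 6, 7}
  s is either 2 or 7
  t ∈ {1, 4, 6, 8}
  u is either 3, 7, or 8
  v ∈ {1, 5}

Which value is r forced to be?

4

The 8 variables draw from only 8 values {1, 2, 3, 4, 5, 6, 7, 8}, so each is used; only s can be 2, hence s = 2.
The 7 still-open variables draw from only 7 values {1, 3, 4, 5, 6, 7, 8}, so each is used; only u can be 3, hence u = 3.
h and p between them cover only {6, 7} — a naked pair. Remove those values from q, r, t.
So r = 4.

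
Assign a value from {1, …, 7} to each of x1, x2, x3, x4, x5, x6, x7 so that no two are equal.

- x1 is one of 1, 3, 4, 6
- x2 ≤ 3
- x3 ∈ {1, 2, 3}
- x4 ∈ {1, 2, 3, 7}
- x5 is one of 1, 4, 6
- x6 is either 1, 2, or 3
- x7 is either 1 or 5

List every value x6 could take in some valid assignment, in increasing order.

Among the 7 variables, 5 fits only x7 (and all 7 values in {1, 2, 3, 4, 5, 6, 7} must be used), so x7 = 5.
The 6 still-open variables together cover exactly {1, 2, 3, 4, 6, 7} — 6 values for 6 variables — and 7 appears only in x4's list, so x4 = 7.
The 3 variables x2, x3, x6 are confined to {1, 2, 3}, which locks those values in; drop them from x1, x5.
No further eliminations apply; x6 can still be any of 1, 2, 3.

1, 2, 3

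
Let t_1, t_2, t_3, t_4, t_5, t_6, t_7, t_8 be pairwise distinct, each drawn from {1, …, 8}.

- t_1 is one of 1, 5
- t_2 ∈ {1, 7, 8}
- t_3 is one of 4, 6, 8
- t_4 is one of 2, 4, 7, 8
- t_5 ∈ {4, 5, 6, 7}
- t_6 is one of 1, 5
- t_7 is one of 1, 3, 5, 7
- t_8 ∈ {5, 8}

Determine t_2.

The 8 variables together cover exactly {1, 2, 3, 4, 5, 6, 7, 8} — 8 values for 8 variables — and 2 appears only in t_4's list, so t_4 = 2.
The 7 still-open variables draw from only 7 values {1, 3, 4, 5, 6, 7, 8}, so each is used; only t_7 can be 3, hence t_7 = 3.
t_1 and t_6 share exactly the 2 values {1, 5}; by pigeonhole those values go to them, so strike 1, 5 from t_2, t_5, t_8.
That leaves t_8 = 8. Strike 8 from t_2, t_3.
So t_2 = 7.

7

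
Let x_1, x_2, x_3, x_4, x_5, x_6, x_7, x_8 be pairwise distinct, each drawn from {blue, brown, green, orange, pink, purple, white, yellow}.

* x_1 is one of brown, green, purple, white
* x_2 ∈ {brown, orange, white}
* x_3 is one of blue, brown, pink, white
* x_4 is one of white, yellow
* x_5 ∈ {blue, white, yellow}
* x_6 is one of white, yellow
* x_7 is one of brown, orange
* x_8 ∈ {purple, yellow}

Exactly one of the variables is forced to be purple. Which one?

Among the 8 variables, green fits only x_1 (and all 8 values in {blue, brown, green, orange, pink, purple, white, yellow} must be used), so x_1 = green.
Among the 7 still-open variables, pink fits only x_3 (and all 7 values in {blue, brown, orange, pink, purple, white, yellow} must be used), so x_3 = pink.
The 6 still-open variables together cover exactly {blue, brown, orange, purple, white, yellow} — 6 values for 6 variables — and blue appears only in x_5's list, so x_5 = blue.
Among the 5 still-open variables, purple fits only x_8 (and all 5 values in {brown, orange, purple, white, yellow} must be used), so x_8 = purple.

x_8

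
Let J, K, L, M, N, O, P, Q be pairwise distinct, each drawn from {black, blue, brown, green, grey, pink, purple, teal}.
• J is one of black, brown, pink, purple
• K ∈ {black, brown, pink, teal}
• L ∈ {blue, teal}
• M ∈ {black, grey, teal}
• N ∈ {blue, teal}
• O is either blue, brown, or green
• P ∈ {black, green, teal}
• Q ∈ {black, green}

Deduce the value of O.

Among the 8 variables, grey fits only M (and all 8 values in {black, blue, brown, green, grey, pink, purple, teal} must be used), so M = grey.
The 7 still-open variables together cover exactly {black, blue, brown, green, pink, purple, teal} — 7 values for 7 variables — and purple appears only in J's list, so J = purple.
Among the 6 still-open variables, pink fits only K (and all 6 values in {black, blue, brown, green, pink, teal} must be used), so K = pink.
The 5 still-open variables together cover exactly {black, blue, brown, green, teal} — 5 values for 5 variables — and brown appears only in O's list, so O = brown.

brown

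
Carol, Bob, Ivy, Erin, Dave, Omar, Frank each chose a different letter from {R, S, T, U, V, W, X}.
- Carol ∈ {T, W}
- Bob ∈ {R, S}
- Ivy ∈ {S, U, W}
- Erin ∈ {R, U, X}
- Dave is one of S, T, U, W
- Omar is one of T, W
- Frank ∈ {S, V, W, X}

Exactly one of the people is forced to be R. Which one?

Bob

The 7 variables draw from only 7 values {R, S, T, U, V, W, X}, so each is used; only Frank can be V, hence Frank = V.
Among the 6 still-open variables, X fits only Erin (and all 6 values in {R, S, T, U, W, X} must be used), so Erin = X.
The 5 still-open variables draw from only 5 values {R, S, T, U, W}, so each is used; only Bob can be R, hence Bob = R.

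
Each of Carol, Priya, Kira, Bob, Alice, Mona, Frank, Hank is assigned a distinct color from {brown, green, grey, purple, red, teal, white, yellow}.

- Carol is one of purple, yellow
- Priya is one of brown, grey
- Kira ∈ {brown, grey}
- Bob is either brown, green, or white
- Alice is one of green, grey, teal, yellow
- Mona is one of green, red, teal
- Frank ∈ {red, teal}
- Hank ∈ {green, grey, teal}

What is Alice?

yellow

The 8 variables draw from only 8 values {brown, green, grey, purple, red, teal, white, yellow}, so each is used; only Carol can be purple, hence Carol = purple.
Among the 7 still-open variables, white fits only Bob (and all 7 values in {brown, green, grey, red, teal, white, yellow} must be used), so Bob = white.
The 6 still-open variables together cover exactly {brown, green, grey, red, teal, yellow} — 6 values for 6 variables — and yellow appears only in Alice's list, so Alice = yellow.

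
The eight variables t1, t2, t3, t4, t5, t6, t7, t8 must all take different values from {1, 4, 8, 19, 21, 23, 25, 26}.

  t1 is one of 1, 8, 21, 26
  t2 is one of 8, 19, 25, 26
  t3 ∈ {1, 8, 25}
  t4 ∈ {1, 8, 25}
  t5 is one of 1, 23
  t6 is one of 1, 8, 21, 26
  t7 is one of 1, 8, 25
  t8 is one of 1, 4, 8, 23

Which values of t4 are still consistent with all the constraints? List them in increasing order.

1, 8, 25

The 8 variables draw from only 8 values {1, 4, 8, 19, 21, 23, 25, 26}, so each is used; only t8 can be 4, hence t8 = 4.
The 7 still-open variables draw from only 7 values {1, 8, 19, 21, 23, 25, 26}, so each is used; only t2 can be 19, hence t2 = 19.
The 6 still-open variables draw from only 6 values {1, 8, 21, 23, 25, 26}, so each is used; only t5 can be 23, hence t5 = 23.
The 3 variables t3, t4, t7 are confined to {1, 8, 25}, which locks those values in; drop them from t1, t6.
No further eliminations apply; t4 can still be any of 1, 8, 25.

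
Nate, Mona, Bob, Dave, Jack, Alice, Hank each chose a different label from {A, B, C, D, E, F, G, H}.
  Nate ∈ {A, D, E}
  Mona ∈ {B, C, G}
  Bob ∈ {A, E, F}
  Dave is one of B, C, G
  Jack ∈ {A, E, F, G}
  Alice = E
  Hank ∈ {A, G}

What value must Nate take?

D

Alice's domain is down to {E}, so Alice = E. Eliminate E elsewhere: Nate, Bob, Jack.
Among the 6 still-open variables, D fits only Nate (and all 6 values in {A, B, C, D, F, G} must be used), so Nate = D.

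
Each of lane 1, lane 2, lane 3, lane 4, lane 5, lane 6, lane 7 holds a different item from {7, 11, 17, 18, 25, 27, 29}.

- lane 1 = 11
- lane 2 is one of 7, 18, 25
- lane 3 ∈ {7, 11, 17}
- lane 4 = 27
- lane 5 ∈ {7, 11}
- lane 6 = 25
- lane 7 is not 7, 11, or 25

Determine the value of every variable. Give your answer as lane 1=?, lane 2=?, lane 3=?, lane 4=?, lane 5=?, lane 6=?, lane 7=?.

lane 1=11, lane 2=18, lane 3=17, lane 4=27, lane 5=7, lane 6=25, lane 7=29

lane 1 must be 11 (only option left). So lane 3, lane 5 can't be 11.
lane 4 has just one choice, so lane 4 = 27. Remove 27 from lane 7.
lane 5 has just one choice, so lane 5 = 7. Eliminate 7 elsewhere: lane 2, lane 3.
lane 6's domain is down to {25}, so lane 6 = 25. Remove 25 from lane 2.
lane 2's domain is down to {18}, so lane 2 = 18. Strike 18 from lane 7.
lane 3's domain is down to {17}, so lane 3 = 17. So lane 7 can't be 17.
That leaves lane 7 = 29.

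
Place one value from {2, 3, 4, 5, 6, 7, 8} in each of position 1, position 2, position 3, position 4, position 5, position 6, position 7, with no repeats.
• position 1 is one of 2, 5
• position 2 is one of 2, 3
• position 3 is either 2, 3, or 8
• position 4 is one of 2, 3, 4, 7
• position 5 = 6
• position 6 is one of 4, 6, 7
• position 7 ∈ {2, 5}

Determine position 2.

3

position 5's domain is down to {6}, so position 5 = 6. Remove 6 from position 6.
Among the 6 still-open variables, 8 fits only position 3 (and all 6 values in {2, 3, 4, 5, 7, 8} must be used), so position 3 = 8.
The 2 variables position 1 and position 7 are confined to {2, 5}, which locks those values in; drop them from position 2, position 4.
So position 2 = 3.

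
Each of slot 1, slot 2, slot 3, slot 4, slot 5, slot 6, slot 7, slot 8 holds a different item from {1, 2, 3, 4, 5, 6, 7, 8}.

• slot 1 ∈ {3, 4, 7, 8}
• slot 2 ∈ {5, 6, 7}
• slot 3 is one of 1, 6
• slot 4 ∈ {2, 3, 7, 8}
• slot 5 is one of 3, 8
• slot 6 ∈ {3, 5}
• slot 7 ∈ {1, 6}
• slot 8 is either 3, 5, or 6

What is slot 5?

8

The 8 variables draw from only 8 values {1, 2, 3, 4, 5, 6, 7, 8}, so each is used; only slot 4 can be 2, hence slot 4 = 2.
The 7 still-open variables draw from only 7 values {1, 3, 4, 5, 6, 7, 8}, so each is used; only slot 1 can be 4, hence slot 1 = 4.
The 6 still-open variables together cover exactly {1, 3, 5, 6, 7, 8} — 6 values for 6 variables — and 7 appears only in slot 2's list, so slot 2 = 7.
The 5 still-open variables draw from only 5 values {1, 3, 5, 6, 8}, so each is used; only slot 5 can be 8, hence slot 5 = 8.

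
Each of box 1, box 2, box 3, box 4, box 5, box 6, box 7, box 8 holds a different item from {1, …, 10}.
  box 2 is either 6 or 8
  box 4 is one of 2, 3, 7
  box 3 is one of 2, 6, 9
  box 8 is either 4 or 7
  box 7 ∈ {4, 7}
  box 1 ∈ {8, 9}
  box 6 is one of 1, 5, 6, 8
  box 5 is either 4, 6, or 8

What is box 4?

3

box 7 and box 8 between them cover only {4, 7} — a naked pair. Remove those values from box 4, box 5.
box 2 and box 5 share exactly the 2 values {6, 8}; by pigeonhole those values go to them, so strike 6, 8 from box 1, box 3, box 6.
box 1's domain is down to {9}, so box 1 = 9. Strike 9 from box 3.
box 3 must be 2 (only option left). So box 4 can't be 2.
So box 4 = 3.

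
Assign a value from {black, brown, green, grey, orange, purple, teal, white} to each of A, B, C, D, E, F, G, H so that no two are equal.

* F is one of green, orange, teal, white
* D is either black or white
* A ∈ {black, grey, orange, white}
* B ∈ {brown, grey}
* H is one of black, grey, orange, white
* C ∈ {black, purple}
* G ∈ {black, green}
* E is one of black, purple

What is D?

Among the 8 variables, brown fits only B (and all 8 values in {black, brown, green, grey, orange, purple, teal, white} must be used), so B = brown.
Among the 7 still-open variables, teal fits only F (and all 7 values in {black, green, grey, orange, purple, teal, white} must be used), so F = teal.
The 6 still-open variables together cover exactly {black, green, grey, orange, purple, white} — 6 values for 6 variables — and green appears only in G's list, so G = green.
C and E share exactly the 2 values {black, purple}; by pigeonhole those values go to them, so strike black, purple from A, D, H.
So D = white.

white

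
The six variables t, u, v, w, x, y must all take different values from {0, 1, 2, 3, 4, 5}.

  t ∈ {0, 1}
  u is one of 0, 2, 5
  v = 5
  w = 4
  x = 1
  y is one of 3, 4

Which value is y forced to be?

3

v's domain is down to {5}, so v = 5. Strike 5 from u.
w must be 4 (only option left). Eliminate 4 elsewhere: y.
So y = 3.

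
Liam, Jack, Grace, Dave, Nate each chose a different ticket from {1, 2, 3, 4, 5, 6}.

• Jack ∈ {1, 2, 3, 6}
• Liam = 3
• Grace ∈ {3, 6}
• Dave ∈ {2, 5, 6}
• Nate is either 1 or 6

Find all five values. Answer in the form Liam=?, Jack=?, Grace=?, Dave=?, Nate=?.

Liam=3, Jack=2, Grace=6, Dave=5, Nate=1

Liam has just one choice, so Liam = 3. Remove 3 from Jack, Grace.
Grace's domain is down to {6}, so Grace = 6. So Jack, Dave, Nate can't be 6.
Nate's domain is down to {1}, so Nate = 1. Eliminate 1 elsewhere: Jack.
That leaves Jack = 2. Eliminate 2 elsewhere: Dave.
Dave must be 5 (only option left).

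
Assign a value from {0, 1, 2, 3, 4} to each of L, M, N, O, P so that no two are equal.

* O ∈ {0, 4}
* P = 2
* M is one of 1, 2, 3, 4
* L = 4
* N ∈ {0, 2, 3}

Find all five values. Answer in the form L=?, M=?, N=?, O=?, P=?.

L=4, M=1, N=3, O=0, P=2

L must be 4 (only option left). So M, O can't be 4.
That leaves O = 0. So N can't be 0.
That leaves P = 2. Strike 2 from M, N.
N's domain is down to {3}, so N = 3. So M can't be 3.
M's domain is down to {1}, so M = 1.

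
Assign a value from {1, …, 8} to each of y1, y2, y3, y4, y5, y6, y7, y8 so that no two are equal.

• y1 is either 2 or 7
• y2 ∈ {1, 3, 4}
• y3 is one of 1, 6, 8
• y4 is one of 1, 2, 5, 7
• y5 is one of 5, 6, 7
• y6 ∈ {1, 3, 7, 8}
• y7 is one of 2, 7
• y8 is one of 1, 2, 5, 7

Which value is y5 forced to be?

6

The 8 variables together cover exactly {1, 2, 3, 4, 5, 6, 7, 8} — 8 values for 8 variables — and 4 appears only in y2's list, so y2 = 4.
The 7 still-open variables draw from only 7 values {1, 2, 3, 5, 6, 7, 8}, so each is used; only y6 can be 3, hence y6 = 3.
The 6 still-open variables together cover exactly {1, 2, 5, 6, 7, 8} — 6 values for 6 variables — and 8 appears only in y3's list, so y3 = 8.
Among the 5 still-open variables, 6 fits only y5 (and all 5 values in {1, 2, 5, 6, 7} must be used), so y5 = 6.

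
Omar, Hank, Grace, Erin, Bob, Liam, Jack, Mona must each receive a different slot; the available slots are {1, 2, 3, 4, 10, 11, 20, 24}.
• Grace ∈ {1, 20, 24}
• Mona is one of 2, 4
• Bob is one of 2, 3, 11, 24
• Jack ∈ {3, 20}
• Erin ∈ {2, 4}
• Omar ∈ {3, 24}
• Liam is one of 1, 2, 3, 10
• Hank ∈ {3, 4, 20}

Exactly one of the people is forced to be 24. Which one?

The 8 variables together cover exactly {1, 2, 3, 4, 10, 11, 20, 24} — 8 values for 8 variables — and 10 appears only in Liam's list, so Liam = 10.
Among the 7 still-open variables, 1 fits only Grace (and all 7 values in {1, 2, 3, 4, 11, 20, 24} must be used), so Grace = 1.
The 6 still-open variables together cover exactly {2, 3, 4, 11, 20, 24} — 6 values for 6 variables — and 11 appears only in Bob's list, so Bob = 11.
The 5 still-open variables draw from only 5 values {2, 3, 4, 20, 24}, so each is used; only Omar can be 24, hence Omar = 24.

Omar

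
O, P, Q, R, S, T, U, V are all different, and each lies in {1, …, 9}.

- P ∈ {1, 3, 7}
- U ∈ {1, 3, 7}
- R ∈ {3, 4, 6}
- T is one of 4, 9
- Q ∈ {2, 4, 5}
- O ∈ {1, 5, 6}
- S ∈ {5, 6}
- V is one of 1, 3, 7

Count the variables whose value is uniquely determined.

3

The 8 variables together cover exactly {1, 2, 3, 4, 5, 6, 7, 9} — 8 values for 8 variables — and 2 appears only in Q's list, so Q = 2.
The 7 still-open variables together cover exactly {1, 3, 4, 5, 6, 7, 9} — 7 values for 7 variables — and 9 appears only in T's list, so T = 9.
Among the 6 still-open variables, 4 fits only R (and all 6 values in {1, 3, 4, 5, 6, 7} must be used), so R = 4.
P, U, V share exactly the 3 values {1, 3, 7}; by pigeonhole those values go to them, so strike 1, 3, 7 from O.
Determined: Q=2, R=4, T=9. The other variables each still have more than one consistent value. That makes 3.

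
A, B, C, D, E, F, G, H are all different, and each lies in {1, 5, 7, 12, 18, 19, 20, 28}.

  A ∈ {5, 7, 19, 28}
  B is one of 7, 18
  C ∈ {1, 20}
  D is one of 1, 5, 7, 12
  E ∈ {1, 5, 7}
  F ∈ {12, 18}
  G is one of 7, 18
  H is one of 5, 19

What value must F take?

The 8 variables together cover exactly {1, 5, 7, 12, 18, 19, 20, 28} — 8 values for 8 variables — and 20 appears only in C's list, so C = 20.
The 7 still-open variables together cover exactly {1, 5, 7, 12, 18, 19, 28} — 7 values for 7 variables — and 28 appears only in A's list, so A = 28.
The 6 still-open variables draw from only 6 values {1, 5, 7, 12, 18, 19}, so each is used; only H can be 19, hence H = 19.
B and G between them cover only {7, 18} — a naked pair. Remove those values from D, E, F.
So F = 12.

12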